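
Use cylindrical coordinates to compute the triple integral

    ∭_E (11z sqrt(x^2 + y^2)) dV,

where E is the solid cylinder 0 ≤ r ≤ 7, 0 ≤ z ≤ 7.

In cylindrical coordinates, x = r cos(θ), y = r sin(θ), z = z, and dV = r dr dθ dz.

The integrand becomes 11r z, so

    ∭_E (11z sqrt(x^2 + y^2)) dV = ∫_{0}^{2π} ∫_{0}^{7} ∫_{0}^{7} (11r z) · r dz dr dθ.

Inner (z): 539r^2/2.
Middle (r from 0 to 7): 184877/6.
Outer (θ): 184877π/3.

Therefore the triple integral equals 184877π/3.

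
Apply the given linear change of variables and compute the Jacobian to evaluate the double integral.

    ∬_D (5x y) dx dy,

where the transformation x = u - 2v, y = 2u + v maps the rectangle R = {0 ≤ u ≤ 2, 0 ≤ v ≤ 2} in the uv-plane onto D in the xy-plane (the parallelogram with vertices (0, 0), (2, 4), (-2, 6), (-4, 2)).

Compute the Jacobian determinant of (x, y) with respect to (u, v):

    ∂(x,y)/∂(u,v) = | 1  -2 | = (1)(1) - (-2)(2) = 5.
                   | 2  1 |

Its absolute value is |J| = 5 (the area scaling factor).

Substituting x = u - 2v, y = 2u + v into the integrand,

    5x y → 10u^2 - 15u v - 10v^2,

so the integral becomes

    ∬_R (10u^2 - 15u v - 10v^2) · |J| du dv = ∫_0^2 ∫_0^2 (50u^2 - 75u v - 50v^2) dv du.

Inner (v): 100u^2 - 150u - 400/3.
Outer (u): -300.

Therefore ∬_D (5x y) dx dy = -300.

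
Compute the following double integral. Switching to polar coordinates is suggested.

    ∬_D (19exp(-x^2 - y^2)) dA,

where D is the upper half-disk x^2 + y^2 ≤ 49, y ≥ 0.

The region D is 0 ≤ r ≤ 7, 0 ≤ θ ≤ π in polar coordinates, where x = r cos(θ), y = r sin(θ), and dA = r dr dθ.

Under the substitution, the integrand becomes 19exp(-r^2), so

    ∬_D (19exp(-x^2 - y^2)) dA = ∫_{0}^{π} ∫_{0}^{7} (19exp(-r^2)) · r dr dθ.

Inner integral (in r): ∫_{0}^{7} (19exp(-r^2)) · r dr = 19/2 - 19exp(-49)/2.

Outer integral (in θ): ∫_{0}^{π} (19/2 - 19exp(-49)/2) dθ = -19π (1 - exp(49))exp(-49)/2.

Therefore ∬_D (19exp(-x^2 - y^2)) dA = -19π (1 - exp(49))exp(-49)/2.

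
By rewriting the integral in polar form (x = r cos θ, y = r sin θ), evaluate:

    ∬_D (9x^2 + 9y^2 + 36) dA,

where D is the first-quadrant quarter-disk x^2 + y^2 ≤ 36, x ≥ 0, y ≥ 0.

The region D is 0 ≤ r ≤ 6, 0 ≤ θ ≤ π/2 in polar coordinates, where x = r cos(θ), y = r sin(θ), and dA = r dr dθ.

Under the substitution, the integrand becomes 9r^2 + 36, so

    ∬_D (9x^2 + 9y^2 + 36) dA = ∫_{0}^{π/2} ∫_{0}^{6} (9r^2 + 36) · r dr dθ.

Inner integral (in r): ∫_{0}^{6} (9r^2 + 36) · r dr = 3564.

Outer integral (in θ): ∫_{0}^{π/2} (3564) dθ = 1782π.

Therefore ∬_D (9x^2 + 9y^2 + 36) dA = 1782π.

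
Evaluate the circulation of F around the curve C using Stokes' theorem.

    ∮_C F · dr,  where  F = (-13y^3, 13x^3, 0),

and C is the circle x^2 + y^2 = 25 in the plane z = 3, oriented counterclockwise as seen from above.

Let S be the flat disk x^2 + y^2 ≤ 25 in the plane z = 3, with upward unit normal n̂ = ẑ. By Stokes' theorem,

    ∮_C F · dr = ∬_S (∇ × F) · n̂ dS = ∬_D (curl F)_z dA,

where D is the disk x^2 + y^2 ≤ 25.

Compute the curl of F = (-13y^3, 13x^3, 0):
    (∇ × F)_x = ∂F_z/∂y - ∂F_y/∂z = 0,
    (∇ × F)_y = ∂F_x/∂z - ∂F_z/∂x = 0,
    (∇ × F)_z = ∂F_y/∂x - ∂F_x/∂y = 39x^2 + 39y^2.

On z = 3, (curl F)_z = 39x^2 + 39y^2.

Convert to polar (x = r cos θ, y = r sin θ, dA = r dr dθ); the integrand becomes 39r^2, so

    ∬_D (curl F)_z dA = ∫_0^{2π} ∫_0^{5} (39r^2) · r dr dθ.

Inner (r from 0 to 5): 24375/4.
Outer (θ from 0 to 2π): 24375π/2.

Therefore ∮_C F · dr = 24375π/2.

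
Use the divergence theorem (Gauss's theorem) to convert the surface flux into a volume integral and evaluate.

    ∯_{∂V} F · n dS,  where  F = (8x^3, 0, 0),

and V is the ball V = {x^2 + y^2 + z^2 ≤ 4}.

By the divergence theorem,

    ∯_{∂V} F · n dS = ∭_V (∇ · F) dV.

Compute the divergence:
    ∇ · F = ∂F_x/∂x + ∂F_y/∂y + ∂F_z/∂z = 24x^2 + 0 + 0 = 24x^2.

In spherical coordinates, x = ρ sin(φ) cos(θ), y = ρ sin(φ) sin(θ), z = ρ cos(φ), dV = ρ^2 sin(φ) dρ dφ dθ, with 0 ≤ ρ ≤ 2, 0 ≤ φ ≤ π, 0 ≤ θ ≤ 2π.

The integrand, after substitution and multiplying by the volume element, becomes (24ρ^2sin(φ)^2cos(θ)^2) · ρ^2 sin(φ), so

    ∭_V (∇·F) dV = ∫_0^{2π} ∫_0^{π} ∫_0^{2} (24ρ^2sin(φ)^2cos(θ)^2) · ρ^2 sin(φ) dρ dφ dθ.

Inner (ρ from 0 to 2): 768sin(φ)^3cos(θ)^2/5.
Middle (φ from 0 to π): 1024cos(θ)^2/5.
Outer (θ from 0 to 2π): 1024π/5.

Therefore ∯_{∂V} F · n dS = 1024π/5.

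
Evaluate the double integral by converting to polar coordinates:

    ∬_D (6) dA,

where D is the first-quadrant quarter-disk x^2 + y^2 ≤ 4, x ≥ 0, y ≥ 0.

The region D is 0 ≤ r ≤ 2, 0 ≤ θ ≤ π/2 in polar coordinates, where x = r cos(θ), y = r sin(θ), and dA = r dr dθ.

Under the substitution, the integrand becomes 6, so

    ∬_D (6) dA = ∫_{0}^{π/2} ∫_{0}^{2} (6) · r dr dθ.

Inner integral (in r): ∫_{0}^{2} (6) · r dr = 12.

Outer integral (in θ): ∫_{0}^{π/2} (12) dθ = 6π.

Therefore ∬_D (6) dA = 6π.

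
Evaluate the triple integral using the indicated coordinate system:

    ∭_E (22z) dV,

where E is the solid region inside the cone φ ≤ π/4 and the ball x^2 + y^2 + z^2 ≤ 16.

In spherical coordinates, x = ρ sin(φ) cos(θ), y = ρ sin(φ) sin(θ), z = ρ cos(φ), and dV = ρ^2 sin(φ) dρ dφ dθ.

The integrand becomes 22ρ cos(φ), so

    ∭_E (22z) dV = ∫_{0}^{2π} ∫_{0}^{π/4} ∫_{0}^{4} (22ρ cos(φ)) · ρ^2 sin(φ) dρ dφ dθ.

Inner (ρ): 704sin(2φ).
Middle (φ): 352.
Outer (θ): 704π.

Therefore the triple integral equals 704π.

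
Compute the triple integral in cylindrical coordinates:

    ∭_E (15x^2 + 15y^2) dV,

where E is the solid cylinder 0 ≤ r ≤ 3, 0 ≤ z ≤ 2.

In cylindrical coordinates, x = r cos(θ), y = r sin(θ), z = z, and dV = r dr dθ dz.

The integrand becomes 15r^2, so

    ∭_E (15x^2 + 15y^2) dV = ∫_{0}^{2π} ∫_{0}^{3} ∫_{0}^{2} (15r^2) · r dz dr dθ.

Inner (z): 30r^3.
Middle (r from 0 to 3): 1215/2.
Outer (θ): 1215π.

Therefore the triple integral equals 1215π.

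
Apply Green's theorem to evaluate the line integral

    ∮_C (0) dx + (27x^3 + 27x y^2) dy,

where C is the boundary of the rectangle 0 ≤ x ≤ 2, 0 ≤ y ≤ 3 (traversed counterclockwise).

Green's theorem converts the closed line integral into a double integral over the enclosed region D:

    ∮_C P dx + Q dy = ∬_D (∂Q/∂x - ∂P/∂y) dA.

Here P = 0, Q = 27x^3 + 27x y^2, so

    ∂Q/∂x = 81x^2 + 27y^2,    ∂P/∂y = 0,
    ∂Q/∂x - ∂P/∂y = 81x^2 + 27y^2.

D is the region 0 ≤ x ≤ 2, 0 ≤ y ≤ 3. Evaluating the double integral:

    ∬_D (81x^2 + 27y^2) dA = ∫_0^{2} ∫_0^{3} (81x^2 + 27y^2) dy dx.

Inner (y from 0 to 3): 243x^2 + 243.
Outer (x from 0 to 2): 1134.

Therefore ∮_C P dx + Q dy = 1134.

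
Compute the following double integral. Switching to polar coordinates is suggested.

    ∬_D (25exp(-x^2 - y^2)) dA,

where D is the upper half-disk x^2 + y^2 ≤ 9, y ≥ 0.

The region D is 0 ≤ r ≤ 3, 0 ≤ θ ≤ π in polar coordinates, where x = r cos(θ), y = r sin(θ), and dA = r dr dθ.

Under the substitution, the integrand becomes 25exp(-r^2), so

    ∬_D (25exp(-x^2 - y^2)) dA = ∫_{0}^{π} ∫_{0}^{3} (25exp(-r^2)) · r dr dθ.

Inner integral (in r): ∫_{0}^{3} (25exp(-r^2)) · r dr = 25/2 - 25exp(-9)/2.

Outer integral (in θ): ∫_{0}^{π} (25/2 - 25exp(-9)/2) dθ = -25π (1 - exp(9))exp(-9)/2.

Therefore ∬_D (25exp(-x^2 - y^2)) dA = -25π (1 - exp(9))exp(-9)/2.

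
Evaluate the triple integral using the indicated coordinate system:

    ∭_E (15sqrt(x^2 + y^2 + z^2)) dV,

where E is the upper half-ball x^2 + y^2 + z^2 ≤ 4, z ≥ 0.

In spherical coordinates, x = ρ sin(φ) cos(θ), y = ρ sin(φ) sin(θ), z = ρ cos(φ), and dV = ρ^2 sin(φ) dρ dφ dθ.

The integrand becomes 15ρ, so

    ∭_E (15sqrt(x^2 + y^2 + z^2)) dV = ∫_{0}^{2π} ∫_{0}^{π/2} ∫_{0}^{2} (15ρ) · ρ^2 sin(φ) dρ dφ dθ.

Inner (ρ): 60sin(φ).
Middle (φ): 60.
Outer (θ): 120π.

Therefore the triple integral equals 120π.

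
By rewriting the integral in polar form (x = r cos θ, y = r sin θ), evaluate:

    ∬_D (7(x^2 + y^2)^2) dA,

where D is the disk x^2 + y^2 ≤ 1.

The region D is 0 ≤ r ≤ 1, 0 ≤ θ ≤ 2π in polar coordinates, where x = r cos(θ), y = r sin(θ), and dA = r dr dθ.

Under the substitution, the integrand becomes 7r^4, so

    ∬_D (7(x^2 + y^2)^2) dA = ∫_{0}^{2π} ∫_{0}^{1} (7r^4) · r dr dθ.

Inner integral (in r): ∫_{0}^{1} (7r^4) · r dr = 7/6.

Outer integral (in θ): ∫_{0}^{2π} (7/6) dθ = 7π/3.

Therefore ∬_D (7(x^2 + y^2)^2) dA = 7π/3.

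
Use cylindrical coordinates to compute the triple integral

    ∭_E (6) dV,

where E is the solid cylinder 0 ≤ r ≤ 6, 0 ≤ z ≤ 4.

In cylindrical coordinates, x = r cos(θ), y = r sin(θ), z = z, and dV = r dr dθ dz.

The integrand becomes 6, so

    ∭_E (6) dV = ∫_{0}^{2π} ∫_{0}^{6} ∫_{0}^{4} (6) · r dz dr dθ.

Inner (z): 24r.
Middle (r from 0 to 6): 432.
Outer (θ): 864π.

Therefore the triple integral equals 864π.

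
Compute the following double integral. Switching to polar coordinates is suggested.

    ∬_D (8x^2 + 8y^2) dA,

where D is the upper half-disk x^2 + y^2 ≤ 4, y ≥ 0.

The region D is 0 ≤ r ≤ 2, 0 ≤ θ ≤ π in polar coordinates, where x = r cos(θ), y = r sin(θ), and dA = r dr dθ.

Under the substitution, the integrand becomes 8r^2, so

    ∬_D (8x^2 + 8y^2) dA = ∫_{0}^{π} ∫_{0}^{2} (8r^2) · r dr dθ.

Inner integral (in r): ∫_{0}^{2} (8r^2) · r dr = 32.

Outer integral (in θ): ∫_{0}^{π} (32) dθ = 32π.

Therefore ∬_D (8x^2 + 8y^2) dA = 32π.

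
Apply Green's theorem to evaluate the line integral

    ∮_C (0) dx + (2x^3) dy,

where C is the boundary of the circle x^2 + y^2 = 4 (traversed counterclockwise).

Green's theorem converts the closed line integral into a double integral over the enclosed region D:

    ∮_C P dx + Q dy = ∬_D (∂Q/∂x - ∂P/∂y) dA.

Here P = 0, Q = 2x^3, so

    ∂Q/∂x = 6x^2,    ∂P/∂y = 0,
    ∂Q/∂x - ∂P/∂y = 6x^2.

D is the region x^2 + y^2 ≤ 4. Evaluating the double integral:

In polar coordinates (x = r cos θ, y = r sin θ, dA = r dr dθ) the integrand becomes 6r^2cos(θ)^2, so

    ∬_D (6x^2) dA = ∫_0^{2π} ∫_0^{2} (6r^2cos(θ)^2) · r dr dθ.

Inner (r from 0 to 2): 24cos(θ)^2.
Outer (θ from 0 to 2π): 24π.

Therefore ∮_C P dx + Q dy = 24π.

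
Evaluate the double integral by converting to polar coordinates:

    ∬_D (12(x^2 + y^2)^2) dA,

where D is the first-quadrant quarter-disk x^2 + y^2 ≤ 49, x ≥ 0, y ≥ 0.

The region D is 0 ≤ r ≤ 7, 0 ≤ θ ≤ π/2 in polar coordinates, where x = r cos(θ), y = r sin(θ), and dA = r dr dθ.

Under the substitution, the integrand becomes 12r^4, so

    ∬_D (12(x^2 + y^2)^2) dA = ∫_{0}^{π/2} ∫_{0}^{7} (12r^4) · r dr dθ.

Inner integral (in r): ∫_{0}^{7} (12r^4) · r dr = 235298.

Outer integral (in θ): ∫_{0}^{π/2} (235298) dθ = 117649π.

Therefore ∬_D (12(x^2 + y^2)^2) dA = 117649π.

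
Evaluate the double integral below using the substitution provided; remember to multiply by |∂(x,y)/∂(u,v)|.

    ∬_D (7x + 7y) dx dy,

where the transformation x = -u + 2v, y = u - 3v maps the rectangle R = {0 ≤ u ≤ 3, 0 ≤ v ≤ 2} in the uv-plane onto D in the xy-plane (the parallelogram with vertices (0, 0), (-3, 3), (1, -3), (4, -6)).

Compute the Jacobian determinant of (x, y) with respect to (u, v):

    ∂(x,y)/∂(u,v) = | -1  2 | = (-1)(-3) - (2)(1) = 1.
                   | 1  -3 |

Its absolute value is |J| = 1 (the area scaling factor).

Substituting x = -u + 2v, y = u - 3v into the integrand,

    7x + 7y → -7v,

so the integral becomes

    ∬_R (-7v) · |J| du dv = ∫_0^3 ∫_0^2 (-7v) dv du.

Inner (v): -14.
Outer (u): -42.

Therefore ∬_D (7x + 7y) dx dy = -42.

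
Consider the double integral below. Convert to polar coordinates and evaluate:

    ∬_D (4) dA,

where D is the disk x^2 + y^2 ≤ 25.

The region D is 0 ≤ r ≤ 5, 0 ≤ θ ≤ 2π in polar coordinates, where x = r cos(θ), y = r sin(θ), and dA = r dr dθ.

Under the substitution, the integrand becomes 4, so

    ∬_D (4) dA = ∫_{0}^{2π} ∫_{0}^{5} (4) · r dr dθ.

Inner integral (in r): ∫_{0}^{5} (4) · r dr = 50.

Outer integral (in θ): ∫_{0}^{2π} (50) dθ = 100π.

Therefore ∬_D (4) dA = 100π.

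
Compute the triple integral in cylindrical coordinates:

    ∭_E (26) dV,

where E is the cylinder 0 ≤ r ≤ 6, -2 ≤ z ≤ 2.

In cylindrical coordinates, x = r cos(θ), y = r sin(θ), z = z, and dV = r dr dθ dz.

The integrand becomes 26, so

    ∭_E (26) dV = ∫_{0}^{2π} ∫_{0}^{6} ∫_{-2}^{2} (26) · r dz dr dθ.

Inner (z): 104r.
Middle (r from 0 to 6): 1872.
Outer (θ): 3744π.

Therefore the triple integral equals 3744π.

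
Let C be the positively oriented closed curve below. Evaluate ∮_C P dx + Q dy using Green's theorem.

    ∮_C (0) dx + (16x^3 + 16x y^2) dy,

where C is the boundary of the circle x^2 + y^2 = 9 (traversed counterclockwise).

Green's theorem converts the closed line integral into a double integral over the enclosed region D:

    ∮_C P dx + Q dy = ∬_D (∂Q/∂x - ∂P/∂y) dA.

Here P = 0, Q = 16x^3 + 16x y^2, so

    ∂Q/∂x = 48x^2 + 16y^2,    ∂P/∂y = 0,
    ∂Q/∂x - ∂P/∂y = 48x^2 + 16y^2.

D is the region x^2 + y^2 ≤ 9. Evaluating the double integral:

In polar coordinates (x = r cos θ, y = r sin θ, dA = r dr dθ) the integrand becomes 16r^2(cos(2θ) + 2), so

    ∬_D (48x^2 + 16y^2) dA = ∫_0^{2π} ∫_0^{3} (16r^2(cos(2θ) + 2)) · r dr dθ.

Inner (r from 0 to 3): 324cos(2θ) + 648.
Outer (θ from 0 to 2π): 1296π.

Therefore ∮_C P dx + Q dy = 1296π.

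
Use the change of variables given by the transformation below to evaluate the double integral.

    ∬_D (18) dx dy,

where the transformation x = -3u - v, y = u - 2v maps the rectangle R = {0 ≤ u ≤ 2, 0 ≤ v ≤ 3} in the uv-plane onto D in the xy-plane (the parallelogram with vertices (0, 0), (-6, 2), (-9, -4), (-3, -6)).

Compute the Jacobian determinant of (x, y) with respect to (u, v):

    ∂(x,y)/∂(u,v) = | -3  -1 | = (-3)(-2) - (-1)(1) = 7.
                   | 1  -2 |

Its absolute value is |J| = 7 (the area scaling factor).

Substituting x = -3u - v, y = u - 2v into the integrand,

    18 → 18,

so the integral becomes

    ∬_R (18) · |J| du dv = ∫_0^2 ∫_0^3 (126) dv du.

Inner (v): 378.
Outer (u): 756.

Therefore ∬_D (18) dx dy = 756.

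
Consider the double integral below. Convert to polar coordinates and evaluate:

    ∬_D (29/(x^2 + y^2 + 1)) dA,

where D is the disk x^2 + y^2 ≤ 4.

The region D is 0 ≤ r ≤ 2, 0 ≤ θ ≤ 2π in polar coordinates, where x = r cos(θ), y = r sin(θ), and dA = r dr dθ.

Under the substitution, the integrand becomes 29/(r^2 + 1), so

    ∬_D (29/(x^2 + y^2 + 1)) dA = ∫_{0}^{2π} ∫_{0}^{2} (29/(r^2 + 1)) · r dr dθ.

Inner integral (in r): ∫_{0}^{2} (29/(r^2 + 1)) · r dr = 29log(5)/2.

Outer integral (in θ): ∫_{0}^{2π} (29log(5)/2) dθ = 29π log(5).

Therefore ∬_D (29/(x^2 + y^2 + 1)) dA = 29π log(5).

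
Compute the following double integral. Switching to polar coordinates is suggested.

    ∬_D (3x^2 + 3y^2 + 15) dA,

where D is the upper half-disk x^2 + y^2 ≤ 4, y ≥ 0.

The region D is 0 ≤ r ≤ 2, 0 ≤ θ ≤ π in polar coordinates, where x = r cos(θ), y = r sin(θ), and dA = r dr dθ.

Under the substitution, the integrand becomes 3r^2 + 15, so

    ∬_D (3x^2 + 3y^2 + 15) dA = ∫_{0}^{π} ∫_{0}^{2} (3r^2 + 15) · r dr dθ.

Inner integral (in r): ∫_{0}^{2} (3r^2 + 15) · r dr = 42.

Outer integral (in θ): ∫_{0}^{π} (42) dθ = 42π.

Therefore ∬_D (3x^2 + 3y^2 + 15) dA = 42π.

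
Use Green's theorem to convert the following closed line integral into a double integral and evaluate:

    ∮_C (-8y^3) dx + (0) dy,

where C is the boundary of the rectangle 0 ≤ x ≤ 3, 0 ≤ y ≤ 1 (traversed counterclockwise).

Green's theorem converts the closed line integral into a double integral over the enclosed region D:

    ∮_C P dx + Q dy = ∬_D (∂Q/∂x - ∂P/∂y) dA.

Here P = -8y^3, Q = 0, so

    ∂Q/∂x = 0,    ∂P/∂y = -24y^2,
    ∂Q/∂x - ∂P/∂y = 24y^2.

D is the region 0 ≤ x ≤ 3, 0 ≤ y ≤ 1. Evaluating the double integral:

    ∬_D (24y^2) dA = ∫_0^{3} ∫_0^{1} (24y^2) dy dx.

Inner (y from 0 to 1): 8.
Outer (x from 0 to 3): 24.

Therefore ∮_C P dx + Q dy = 24.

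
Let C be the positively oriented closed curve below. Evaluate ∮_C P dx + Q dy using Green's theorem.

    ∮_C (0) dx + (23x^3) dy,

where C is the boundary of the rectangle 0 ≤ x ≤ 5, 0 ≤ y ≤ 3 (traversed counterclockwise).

Green's theorem converts the closed line integral into a double integral over the enclosed region D:

    ∮_C P dx + Q dy = ∬_D (∂Q/∂x - ∂P/∂y) dA.

Here P = 0, Q = 23x^3, so

    ∂Q/∂x = 69x^2,    ∂P/∂y = 0,
    ∂Q/∂x - ∂P/∂y = 69x^2.

D is the region 0 ≤ x ≤ 5, 0 ≤ y ≤ 3. Evaluating the double integral:

    ∬_D (69x^2) dA = ∫_0^{5} ∫_0^{3} (69x^2) dy dx.

Inner (y from 0 to 3): 207x^2.
Outer (x from 0 to 5): 8625.

Therefore ∮_C P dx + Q dy = 8625.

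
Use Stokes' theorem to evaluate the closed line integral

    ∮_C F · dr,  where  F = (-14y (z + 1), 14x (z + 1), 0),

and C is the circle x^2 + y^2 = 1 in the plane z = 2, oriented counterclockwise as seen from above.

Let S be the flat disk x^2 + y^2 ≤ 1 in the plane z = 2, with upward unit normal n̂ = ẑ. By Stokes' theorem,

    ∮_C F · dr = ∬_S (∇ × F) · n̂ dS = ∬_D (curl F)_z dA,

where D is the disk x^2 + y^2 ≤ 1.

Compute the curl of F = (-14y (z + 1), 14x (z + 1), 0):
    (∇ × F)_x = ∂F_z/∂y - ∂F_y/∂z = -14x,
    (∇ × F)_y = ∂F_x/∂z - ∂F_z/∂x = -14y,
    (∇ × F)_z = ∂F_y/∂x - ∂F_x/∂y = 28z + 28.

On z = 2, (curl F)_z = 84.

Convert to polar (x = r cos θ, y = r sin θ, dA = r dr dθ); the integrand becomes 84, so

    ∬_D (curl F)_z dA = ∫_0^{2π} ∫_0^{1} (84) · r dr dθ.

Inner (r from 0 to 1): 42.
Outer (θ from 0 to 2π): 84π.

Therefore ∮_C F · dr = 84π.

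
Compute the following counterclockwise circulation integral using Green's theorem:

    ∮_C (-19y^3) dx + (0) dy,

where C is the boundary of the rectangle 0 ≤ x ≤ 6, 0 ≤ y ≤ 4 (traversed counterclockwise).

Green's theorem converts the closed line integral into a double integral over the enclosed region D:

    ∮_C P dx + Q dy = ∬_D (∂Q/∂x - ∂P/∂y) dA.

Here P = -19y^3, Q = 0, so

    ∂Q/∂x = 0,    ∂P/∂y = -57y^2,
    ∂Q/∂x - ∂P/∂y = 57y^2.

D is the region 0 ≤ x ≤ 6, 0 ≤ y ≤ 4. Evaluating the double integral:

    ∬_D (57y^2) dA = ∫_0^{6} ∫_0^{4} (57y^2) dy dx.

Inner (y from 0 to 4): 1216.
Outer (x from 0 to 6): 7296.

Therefore ∮_C P dx + Q dy = 7296.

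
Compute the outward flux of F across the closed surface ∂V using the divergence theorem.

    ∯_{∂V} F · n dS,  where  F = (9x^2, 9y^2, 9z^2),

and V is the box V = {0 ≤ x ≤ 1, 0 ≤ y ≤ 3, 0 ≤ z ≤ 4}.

By the divergence theorem,

    ∯_{∂V} F · n dS = ∭_V (∇ · F) dV.

Compute the divergence:
    ∇ · F = ∂F_x/∂x + ∂F_y/∂y + ∂F_z/∂z = 18x + 18y + 18z.

V is a rectangular box, so dV = dx dy dz with 0 ≤ x ≤ 1, 0 ≤ y ≤ 3, 0 ≤ z ≤ 4.

Integrate (18x + 18y + 18z) over V as an iterated integral:

    ∭_V (∇·F) dV = ∫_0^{1} ∫_0^{3} ∫_0^{4} (18x + 18y + 18z) dz dy dx.

Inner (z from 0 to 4): 72x + 72y + 144.
Middle (y from 0 to 3): 216x + 756.
Outer (x from 0 to 1): 864.

Therefore ∯_{∂V} F · n dS = 864.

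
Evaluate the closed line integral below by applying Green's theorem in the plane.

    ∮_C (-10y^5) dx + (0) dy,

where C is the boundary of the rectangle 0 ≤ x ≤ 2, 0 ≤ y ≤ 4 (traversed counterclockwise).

Green's theorem converts the closed line integral into a double integral over the enclosed region D:

    ∮_C P dx + Q dy = ∬_D (∂Q/∂x - ∂P/∂y) dA.

Here P = -10y^5, Q = 0, so

    ∂Q/∂x = 0,    ∂P/∂y = -50y^4,
    ∂Q/∂x - ∂P/∂y = 50y^4.

D is the region 0 ≤ x ≤ 2, 0 ≤ y ≤ 4. Evaluating the double integral:

    ∬_D (50y^4) dA = ∫_0^{2} ∫_0^{4} (50y^4) dy dx.

Inner (y from 0 to 4): 10240.
Outer (x from 0 to 2): 20480.

Therefore ∮_C P dx + Q dy = 20480.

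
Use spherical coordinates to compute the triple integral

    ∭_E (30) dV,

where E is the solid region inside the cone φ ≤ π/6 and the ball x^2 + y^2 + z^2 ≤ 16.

In spherical coordinates, x = ρ sin(φ) cos(θ), y = ρ sin(φ) sin(θ), z = ρ cos(φ), and dV = ρ^2 sin(φ) dρ dφ dθ.

The integrand becomes 30, so

    ∭_E (30) dV = ∫_{0}^{2π} ∫_{0}^{π/6} ∫_{0}^{4} (30) · ρ^2 sin(φ) dρ dφ dθ.

Inner (ρ): 640sin(φ).
Middle (φ): 640 - 320sqrt(3).
Outer (θ): 640π (2 - sqrt(3)).

Therefore the triple integral equals 640π (2 - sqrt(3)).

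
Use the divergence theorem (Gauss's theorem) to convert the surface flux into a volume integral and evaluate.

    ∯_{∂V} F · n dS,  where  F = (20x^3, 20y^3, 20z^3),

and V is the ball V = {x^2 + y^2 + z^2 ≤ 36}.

By the divergence theorem,

    ∯_{∂V} F · n dS = ∭_V (∇ · F) dV.

Compute the divergence:
    ∇ · F = ∂F_x/∂x + ∂F_y/∂y + ∂F_z/∂z = 60x^2 + 60y^2 + 60z^2.

In spherical coordinates, x = ρ sin(φ) cos(θ), y = ρ sin(φ) sin(θ), z = ρ cos(φ), dV = ρ^2 sin(φ) dρ dφ dθ, with 0 ≤ ρ ≤ 6, 0 ≤ φ ≤ π, 0 ≤ θ ≤ 2π.

The integrand, after substitution and multiplying by the volume element, becomes (60ρ^2) · ρ^2 sin(φ), so

    ∭_V (∇·F) dV = ∫_0^{2π} ∫_0^{π} ∫_0^{6} (60ρ^2) · ρ^2 sin(φ) dρ dφ dθ.

Inner (ρ from 0 to 6): 93312sin(φ).
Middle (φ from 0 to π): 186624.
Outer (θ from 0 to 2π): 373248π.

Therefore ∯_{∂V} F · n dS = 373248π.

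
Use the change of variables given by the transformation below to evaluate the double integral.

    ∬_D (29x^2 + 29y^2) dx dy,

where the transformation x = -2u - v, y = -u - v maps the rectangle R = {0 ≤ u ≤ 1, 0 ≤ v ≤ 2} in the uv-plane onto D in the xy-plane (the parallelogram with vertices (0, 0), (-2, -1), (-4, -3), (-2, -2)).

Compute the Jacobian determinant of (x, y) with respect to (u, v):

    ∂(x,y)/∂(u,v) = | -2  -1 | = (-2)(-1) - (-1)(-1) = 1.
                   | -1  -1 |

Its absolute value is |J| = 1 (the area scaling factor).

Substituting x = -2u - v, y = -u - v into the integrand,

    29x^2 + 29y^2 → 145u^2 + 174u v + 58v^2,

so the integral becomes

    ∬_R (145u^2 + 174u v + 58v^2) · |J| du dv = ∫_0^1 ∫_0^2 (145u^2 + 174u v + 58v^2) dv du.

Inner (v): 290u^2 + 348u + 464/3.
Outer (u): 1276/3.

Therefore ∬_D (29x^2 + 29y^2) dx dy = 1276/3.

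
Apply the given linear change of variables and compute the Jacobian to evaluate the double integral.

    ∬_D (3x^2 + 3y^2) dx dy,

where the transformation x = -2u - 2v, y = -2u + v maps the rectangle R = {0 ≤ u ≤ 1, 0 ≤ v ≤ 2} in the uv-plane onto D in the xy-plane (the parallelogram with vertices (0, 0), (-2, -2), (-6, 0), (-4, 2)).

Compute the Jacobian determinant of (x, y) with respect to (u, v):

    ∂(x,y)/∂(u,v) = | -2  -2 | = (-2)(1) - (-2)(-2) = -6.
                   | -2  1 |

Its absolute value is |J| = 6 (the area scaling factor).

Substituting x = -2u - 2v, y = -2u + v into the integrand,

    3x^2 + 3y^2 → 24u^2 + 12u v + 15v^2,

so the integral becomes

    ∬_R (24u^2 + 12u v + 15v^2) · |J| du dv = ∫_0^1 ∫_0^2 (144u^2 + 72u v + 90v^2) dv du.

Inner (v): 288u^2 + 144u + 240.
Outer (u): 408.

Therefore ∬_D (3x^2 + 3y^2) dx dy = 408.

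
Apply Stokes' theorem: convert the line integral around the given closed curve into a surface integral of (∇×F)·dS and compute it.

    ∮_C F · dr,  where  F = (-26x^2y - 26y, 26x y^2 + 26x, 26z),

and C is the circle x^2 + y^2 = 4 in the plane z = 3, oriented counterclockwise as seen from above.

Let S be the flat disk x^2 + y^2 ≤ 4 in the plane z = 3, with upward unit normal n̂ = ẑ. By Stokes' theorem,

    ∮_C F · dr = ∬_S (∇ × F) · n̂ dS = ∬_D (curl F)_z dA,

where D is the disk x^2 + y^2 ≤ 4.

Compute the curl of F = (-26x^2y - 26y, 26x y^2 + 26x, 26z):
    (∇ × F)_x = ∂F_z/∂y - ∂F_y/∂z = 0,
    (∇ × F)_y = ∂F_x/∂z - ∂F_z/∂x = 0,
    (∇ × F)_z = ∂F_y/∂x - ∂F_x/∂y = 26x^2 + 26y^2 + 52.

On z = 3, (curl F)_z = 26x^2 + 26y^2 + 52.

Convert to polar (x = r cos θ, y = r sin θ, dA = r dr dθ); the integrand becomes 26r^2 + 52, so

    ∬_D (curl F)_z dA = ∫_0^{2π} ∫_0^{2} (26r^2 + 52) · r dr dθ.

Inner (r from 0 to 2): 208.
Outer (θ from 0 to 2π): 416π.

Therefore ∮_C F · dr = 416π.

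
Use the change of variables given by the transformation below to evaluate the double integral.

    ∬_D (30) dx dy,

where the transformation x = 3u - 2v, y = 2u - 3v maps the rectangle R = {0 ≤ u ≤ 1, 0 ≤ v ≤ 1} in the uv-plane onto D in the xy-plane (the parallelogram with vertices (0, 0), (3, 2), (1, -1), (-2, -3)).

Compute the Jacobian determinant of (x, y) with respect to (u, v):

    ∂(x,y)/∂(u,v) = | 3  -2 | = (3)(-3) - (-2)(2) = -5.
                   | 2  -3 |

Its absolute value is |J| = 5 (the area scaling factor).

Substituting x = 3u - 2v, y = 2u - 3v into the integrand,

    30 → 30,

so the integral becomes

    ∬_R (30) · |J| du dv = ∫_0^1 ∫_0^1 (150) dv du.

Inner (v): 150.
Outer (u): 150.

Therefore ∬_D (30) dx dy = 150.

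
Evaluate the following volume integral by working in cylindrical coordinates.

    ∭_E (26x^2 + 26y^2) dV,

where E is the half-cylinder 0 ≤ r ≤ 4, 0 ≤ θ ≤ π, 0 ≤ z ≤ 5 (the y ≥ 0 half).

In cylindrical coordinates, x = r cos(θ), y = r sin(θ), z = z, and dV = r dr dθ dz.

The integrand becomes 26r^2, so

    ∭_E (26x^2 + 26y^2) dV = ∫_{0}^{π} ∫_{0}^{4} ∫_{0}^{5} (26r^2) · r dz dr dθ.

Inner (z): 130r^3.
Middle (r from 0 to 4): 8320.
Outer (θ): 8320π.

Therefore the triple integral equals 8320π.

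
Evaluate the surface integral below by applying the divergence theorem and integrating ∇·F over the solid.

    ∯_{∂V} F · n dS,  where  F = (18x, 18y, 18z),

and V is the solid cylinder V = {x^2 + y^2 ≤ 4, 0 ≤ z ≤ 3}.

By the divergence theorem,

    ∯_{∂V} F · n dS = ∭_V (∇ · F) dV.

Compute the divergence:
    ∇ · F = ∂F_x/∂x + ∂F_y/∂y + ∂F_z/∂z = 18 + 18 + 18 = 54.

In cylindrical coordinates, x = r cos(θ), y = r sin(θ), z = z, dV = r dr dθ dz, with 0 ≤ r ≤ 2, 0 ≤ θ ≤ 2π, 0 ≤ z ≤ 3.

The integrand, after substitution and multiplying by the volume element, becomes (54) · r, so

    ∭_V (∇·F) dV = ∫_0^{2π} ∫_0^{2} ∫_0^{3} (54) · r dz dr dθ.

Inner (z from 0 to 3): 162r.
Middle (r from 0 to 2): 324.
Outer (θ from 0 to 2π): 648π.

Therefore ∯_{∂V} F · n dS = 648π.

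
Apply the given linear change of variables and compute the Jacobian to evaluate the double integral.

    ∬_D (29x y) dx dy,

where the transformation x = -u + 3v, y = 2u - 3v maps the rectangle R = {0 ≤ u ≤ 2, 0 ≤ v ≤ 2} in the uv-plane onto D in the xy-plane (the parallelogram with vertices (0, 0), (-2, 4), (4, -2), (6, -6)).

Compute the Jacobian determinant of (x, y) with respect to (u, v):

    ∂(x,y)/∂(u,v) = | -1  3 | = (-1)(-3) - (3)(2) = -3.
                   | 2  -3 |

Its absolute value is |J| = 3 (the area scaling factor).

Substituting x = -u + 3v, y = 2u - 3v into the integrand,

    29x y → -58u^2 + 261u v - 261v^2,

so the integral becomes

    ∬_R (-58u^2 + 261u v - 261v^2) · |J| du dv = ∫_0^2 ∫_0^2 (-174u^2 + 783u v - 783v^2) dv du.

Inner (v): -348u^2 + 1566u - 2088.
Outer (u): -1972.

Therefore ∬_D (29x y) dx dy = -1972.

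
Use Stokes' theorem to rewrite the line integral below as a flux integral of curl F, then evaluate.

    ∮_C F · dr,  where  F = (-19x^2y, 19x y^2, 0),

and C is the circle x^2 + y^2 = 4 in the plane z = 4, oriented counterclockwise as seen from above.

Let S be the flat disk x^2 + y^2 ≤ 4 in the plane z = 4, with upward unit normal n̂ = ẑ. By Stokes' theorem,

    ∮_C F · dr = ∬_S (∇ × F) · n̂ dS = ∬_D (curl F)_z dA,

where D is the disk x^2 + y^2 ≤ 4.

Compute the curl of F = (-19x^2y, 19x y^2, 0):
    (∇ × F)_x = ∂F_z/∂y - ∂F_y/∂z = 0,
    (∇ × F)_y = ∂F_x/∂z - ∂F_z/∂x = 0,
    (∇ × F)_z = ∂F_y/∂x - ∂F_x/∂y = 19x^2 + 19y^2.

On z = 4, (curl F)_z = 19x^2 + 19y^2.

Convert to polar (x = r cos θ, y = r sin θ, dA = r dr dθ); the integrand becomes 19r^2, so

    ∬_D (curl F)_z dA = ∫_0^{2π} ∫_0^{2} (19r^2) · r dr dθ.

Inner (r from 0 to 2): 76.
Outer (θ from 0 to 2π): 152π.

Therefore ∮_C F · dr = 152π.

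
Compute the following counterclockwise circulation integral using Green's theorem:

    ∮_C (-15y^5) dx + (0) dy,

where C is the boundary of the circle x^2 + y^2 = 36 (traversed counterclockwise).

Green's theorem converts the closed line integral into a double integral over the enclosed region D:

    ∮_C P dx + Q dy = ∬_D (∂Q/∂x - ∂P/∂y) dA.

Here P = -15y^5, Q = 0, so

    ∂Q/∂x = 0,    ∂P/∂y = -75y^4,
    ∂Q/∂x - ∂P/∂y = 75y^4.

D is the region x^2 + y^2 ≤ 36. Evaluating the double integral:

In polar coordinates (x = r cos θ, y = r sin θ, dA = r dr dθ) the integrand becomes 75r^4sin(θ)^4, so

    ∬_D (75y^4) dA = ∫_0^{2π} ∫_0^{6} (75r^4sin(θ)^4) · r dr dθ.

Inner (r from 0 to 6): 583200sin(θ)^4.
Outer (θ from 0 to 2π): 437400π.

Therefore ∮_C P dx + Q dy = 437400π.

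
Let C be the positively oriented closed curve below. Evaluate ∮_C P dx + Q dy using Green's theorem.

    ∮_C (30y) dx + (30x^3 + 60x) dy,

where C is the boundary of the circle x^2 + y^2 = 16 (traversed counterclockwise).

Green's theorem converts the closed line integral into a double integral over the enclosed region D:

    ∮_C P dx + Q dy = ∬_D (∂Q/∂x - ∂P/∂y) dA.

Here P = 30y, Q = 30x^3 + 60x, so

    ∂Q/∂x = 90x^2 + 60,    ∂P/∂y = 30,
    ∂Q/∂x - ∂P/∂y = 90x^2 + 30.

D is the region x^2 + y^2 ≤ 16. Evaluating the double integral:

In polar coordinates (x = r cos θ, y = r sin θ, dA = r dr dθ) the integrand becomes 90r^2cos(θ)^2 + 30, so

    ∬_D (90x^2 + 30) dA = ∫_0^{2π} ∫_0^{4} (90r^2cos(θ)^2 + 30) · r dr dθ.

Inner (r from 0 to 4): 5760cos(θ)^2 + 240.
Outer (θ from 0 to 2π): 6240π.

Therefore ∮_C P dx + Q dy = 6240π.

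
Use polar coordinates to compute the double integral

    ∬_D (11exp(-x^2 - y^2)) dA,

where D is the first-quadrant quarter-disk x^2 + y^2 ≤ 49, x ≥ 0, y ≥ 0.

The region D is 0 ≤ r ≤ 7, 0 ≤ θ ≤ π/2 in polar coordinates, where x = r cos(θ), y = r sin(θ), and dA = r dr dθ.

Under the substitution, the integrand becomes 11exp(-r^2), so

    ∬_D (11exp(-x^2 - y^2)) dA = ∫_{0}^{π/2} ∫_{0}^{7} (11exp(-r^2)) · r dr dθ.

Inner integral (in r): ∫_{0}^{7} (11exp(-r^2)) · r dr = 11/2 - 11exp(-49)/2.

Outer integral (in θ): ∫_{0}^{π/2} (11/2 - 11exp(-49)/2) dθ = -11π (1 - exp(49))exp(-49)/4.

Therefore ∬_D (11exp(-x^2 - y^2)) dA = -11π (1 - exp(49))exp(-49)/4.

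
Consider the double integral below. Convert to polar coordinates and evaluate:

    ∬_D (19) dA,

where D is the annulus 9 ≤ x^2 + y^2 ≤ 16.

The region D is 3 ≤ r ≤ 4, 0 ≤ θ ≤ 2π in polar coordinates, where x = r cos(θ), y = r sin(θ), and dA = r dr dθ.

Under the substitution, the integrand becomes 19, so

    ∬_D (19) dA = ∫_{0}^{2π} ∫_{3}^{4} (19) · r dr dθ.

Inner integral (in r): ∫_{3}^{4} (19) · r dr = 133/2.

Outer integral (in θ): ∫_{0}^{2π} (133/2) dθ = 133π.

Therefore ∬_D (19) dA = 133π.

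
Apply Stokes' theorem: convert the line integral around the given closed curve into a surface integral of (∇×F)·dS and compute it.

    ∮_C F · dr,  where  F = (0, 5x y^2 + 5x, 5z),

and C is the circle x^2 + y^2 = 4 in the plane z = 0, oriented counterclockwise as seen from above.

Let S be the flat disk x^2 + y^2 ≤ 4 in the plane z = 0, with upward unit normal n̂ = ẑ. By Stokes' theorem,

    ∮_C F · dr = ∬_S (∇ × F) · n̂ dS = ∬_D (curl F)_z dA,

where D is the disk x^2 + y^2 ≤ 4.

Compute the curl of F = (0, 5x y^2 + 5x, 5z):
    (∇ × F)_x = ∂F_z/∂y - ∂F_y/∂z = 0,
    (∇ × F)_y = ∂F_x/∂z - ∂F_z/∂x = 0,
    (∇ × F)_z = ∂F_y/∂x - ∂F_x/∂y = 5y^2 + 5.

On z = 0, (curl F)_z = 5y^2 + 5.

Convert to polar (x = r cos θ, y = r sin θ, dA = r dr dθ); the integrand becomes 5r^2sin(θ)^2 + 5, so

    ∬_D (curl F)_z dA = ∫_0^{2π} ∫_0^{2} (5r^2sin(θ)^2 + 5) · r dr dθ.

Inner (r from 0 to 2): 20 - 10cos(2θ).
Outer (θ from 0 to 2π): 40π.

Therefore ∮_C F · dr = 40π.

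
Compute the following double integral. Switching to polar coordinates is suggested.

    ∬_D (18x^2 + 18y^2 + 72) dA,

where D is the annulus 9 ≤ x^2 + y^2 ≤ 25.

The region D is 3 ≤ r ≤ 5, 0 ≤ θ ≤ 2π in polar coordinates, where x = r cos(θ), y = r sin(θ), and dA = r dr dθ.

Under the substitution, the integrand becomes 18r^2 + 72, so

    ∬_D (18x^2 + 18y^2 + 72) dA = ∫_{0}^{2π} ∫_{3}^{5} (18r^2 + 72) · r dr dθ.

Inner integral (in r): ∫_{3}^{5} (18r^2 + 72) · r dr = 3024.

Outer integral (in θ): ∫_{0}^{2π} (3024) dθ = 6048π.

Therefore ∬_D (18x^2 + 18y^2 + 72) dA = 6048π.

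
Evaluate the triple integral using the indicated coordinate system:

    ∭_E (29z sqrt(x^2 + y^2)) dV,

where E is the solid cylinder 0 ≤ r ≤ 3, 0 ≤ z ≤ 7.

In cylindrical coordinates, x = r cos(θ), y = r sin(θ), z = z, and dV = r dr dθ dz.

The integrand becomes 29r z, so

    ∭_E (29z sqrt(x^2 + y^2)) dV = ∫_{0}^{2π} ∫_{0}^{3} ∫_{0}^{7} (29r z) · r dz dr dθ.

Inner (z): 1421r^2/2.
Middle (r from 0 to 3): 12789/2.
Outer (θ): 12789π.

Therefore the triple integral equals 12789π.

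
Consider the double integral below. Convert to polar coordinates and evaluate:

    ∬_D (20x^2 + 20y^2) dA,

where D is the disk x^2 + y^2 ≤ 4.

The region D is 0 ≤ r ≤ 2, 0 ≤ θ ≤ 2π in polar coordinates, where x = r cos(θ), y = r sin(θ), and dA = r dr dθ.

Under the substitution, the integrand becomes 20r^2, so

    ∬_D (20x^2 + 20y^2) dA = ∫_{0}^{2π} ∫_{0}^{2} (20r^2) · r dr dθ.

Inner integral (in r): ∫_{0}^{2} (20r^2) · r dr = 80.

Outer integral (in θ): ∫_{0}^{2π} (80) dθ = 160π.

Therefore ∬_D (20x^2 + 20y^2) dA = 160π.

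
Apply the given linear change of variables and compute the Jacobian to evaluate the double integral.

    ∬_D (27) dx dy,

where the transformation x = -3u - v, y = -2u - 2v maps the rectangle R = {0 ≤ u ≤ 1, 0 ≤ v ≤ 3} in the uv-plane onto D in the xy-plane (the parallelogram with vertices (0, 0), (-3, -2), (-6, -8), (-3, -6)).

Compute the Jacobian determinant of (x, y) with respect to (u, v):

    ∂(x,y)/∂(u,v) = | -3  -1 | = (-3)(-2) - (-1)(-2) = 4.
                   | -2  -2 |

Its absolute value is |J| = 4 (the area scaling factor).

Substituting x = -3u - v, y = -2u - 2v into the integrand,

    27 → 27,

so the integral becomes

    ∬_R (27) · |J| du dv = ∫_0^1 ∫_0^3 (108) dv du.

Inner (v): 324.
Outer (u): 324.

Therefore ∬_D (27) dx dy = 324.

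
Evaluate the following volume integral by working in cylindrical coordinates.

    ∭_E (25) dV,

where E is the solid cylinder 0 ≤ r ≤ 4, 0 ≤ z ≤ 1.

In cylindrical coordinates, x = r cos(θ), y = r sin(θ), z = z, and dV = r dr dθ dz.

The integrand becomes 25, so

    ∭_E (25) dV = ∫_{0}^{2π} ∫_{0}^{4} ∫_{0}^{1} (25) · r dz dr dθ.

Inner (z): 25r.
Middle (r from 0 to 4): 200.
Outer (θ): 400π.

Therefore the triple integral equals 400π.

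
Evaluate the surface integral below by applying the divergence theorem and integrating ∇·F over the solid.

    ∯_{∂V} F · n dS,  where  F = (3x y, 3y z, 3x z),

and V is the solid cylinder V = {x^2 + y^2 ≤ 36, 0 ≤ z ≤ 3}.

By the divergence theorem,

    ∯_{∂V} F · n dS = ∭_V (∇ · F) dV.

Compute the divergence:
    ∇ · F = ∂F_x/∂x + ∂F_y/∂y + ∂F_z/∂z = 3y + 3z + 3x = 3x + 3y + 3z.

In cylindrical coordinates, x = r cos(θ), y = r sin(θ), z = z, dV = r dr dθ dz, with 0 ≤ r ≤ 6, 0 ≤ θ ≤ 2π, 0 ≤ z ≤ 3.

The integrand, after substitution and multiplying by the volume element, becomes (3sqrt(2)r sin(θ + π/4) + 3z) · r, so

    ∭_V (∇·F) dV = ∫_0^{2π} ∫_0^{6} ∫_0^{3} (3sqrt(2)r sin(θ + π/4) + 3z) · r dz dr dθ.

Inner (z from 0 to 3): 9r (2sqrt(2)r sin(θ + π/4) + 3)/2.
Middle (r from 0 to 6): 648sqrt(2)sin(θ + π/4) + 243.
Outer (θ from 0 to 2π): 486π.

Therefore ∯_{∂V} F · n dS = 486π.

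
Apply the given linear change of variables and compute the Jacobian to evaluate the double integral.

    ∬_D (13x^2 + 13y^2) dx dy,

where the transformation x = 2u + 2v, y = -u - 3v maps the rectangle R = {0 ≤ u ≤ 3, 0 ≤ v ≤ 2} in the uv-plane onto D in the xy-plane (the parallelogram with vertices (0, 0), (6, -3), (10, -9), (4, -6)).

Compute the Jacobian determinant of (x, y) with respect to (u, v):

    ∂(x,y)/∂(u,v) = | 2  2 | = (2)(-3) - (2)(-1) = -4.
                   | -1  -3 |

Its absolute value is |J| = 4 (the area scaling factor).

Substituting x = 2u + 2v, y = -u - 3v into the integrand,

    13x^2 + 13y^2 → 65u^2 + 182u v + 169v^2,

so the integral becomes

    ∬_R (65u^2 + 182u v + 169v^2) · |J| du dv = ∫_0^3 ∫_0^2 (260u^2 + 728u v + 676v^2) dv du.

Inner (v): 520u^2 + 1456u + 5408/3.
Outer (u): 16640.

Therefore ∬_D (13x^2 + 13y^2) dx dy = 16640.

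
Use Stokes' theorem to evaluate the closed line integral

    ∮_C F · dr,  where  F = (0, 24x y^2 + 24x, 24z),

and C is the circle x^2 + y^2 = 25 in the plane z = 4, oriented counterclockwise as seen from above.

Let S be the flat disk x^2 + y^2 ≤ 25 in the plane z = 4, with upward unit normal n̂ = ẑ. By Stokes' theorem,

    ∮_C F · dr = ∬_S (∇ × F) · n̂ dS = ∬_D (curl F)_z dA,

where D is the disk x^2 + y^2 ≤ 25.

Compute the curl of F = (0, 24x y^2 + 24x, 24z):
    (∇ × F)_x = ∂F_z/∂y - ∂F_y/∂z = 0,
    (∇ × F)_y = ∂F_x/∂z - ∂F_z/∂x = 0,
    (∇ × F)_z = ∂F_y/∂x - ∂F_x/∂y = 24y^2 + 24.

On z = 4, (curl F)_z = 24y^2 + 24.

Convert to polar (x = r cos θ, y = r sin θ, dA = r dr dθ); the integrand becomes 24r^2sin(θ)^2 + 24, so

    ∬_D (curl F)_z dA = ∫_0^{2π} ∫_0^{5} (24r^2sin(θ)^2 + 24) · r dr dθ.

Inner (r from 0 to 5): 3750sin(θ)^2 + 300.
Outer (θ from 0 to 2π): 4350π.

Therefore ∮_C F · dr = 4350π.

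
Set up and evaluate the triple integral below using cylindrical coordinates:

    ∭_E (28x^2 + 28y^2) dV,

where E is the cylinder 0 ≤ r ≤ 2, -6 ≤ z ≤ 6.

In cylindrical coordinates, x = r cos(θ), y = r sin(θ), z = z, and dV = r dr dθ dz.

The integrand becomes 28r^2, so

    ∭_E (28x^2 + 28y^2) dV = ∫_{0}^{2π} ∫_{0}^{2} ∫_{-6}^{6} (28r^2) · r dz dr dθ.

Inner (z): 336r^3.
Middle (r from 0 to 2): 1344.
Outer (θ): 2688π.

Therefore the triple integral equals 2688π.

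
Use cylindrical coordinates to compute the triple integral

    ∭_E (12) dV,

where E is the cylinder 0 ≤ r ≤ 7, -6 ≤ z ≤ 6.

In cylindrical coordinates, x = r cos(θ), y = r sin(θ), z = z, and dV = r dr dθ dz.

The integrand becomes 12, so

    ∭_E (12) dV = ∫_{0}^{2π} ∫_{0}^{7} ∫_{-6}^{6} (12) · r dz dr dθ.

Inner (z): 144r.
Middle (r from 0 to 7): 3528.
Outer (θ): 7056π.

Therefore the triple integral equals 7056π.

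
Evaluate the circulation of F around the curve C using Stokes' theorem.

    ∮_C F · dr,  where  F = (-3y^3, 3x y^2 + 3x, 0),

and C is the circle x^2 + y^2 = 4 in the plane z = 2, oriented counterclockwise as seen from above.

Let S be the flat disk x^2 + y^2 ≤ 4 in the plane z = 2, with upward unit normal n̂ = ẑ. By Stokes' theorem,

    ∮_C F · dr = ∬_S (∇ × F) · n̂ dS = ∬_D (curl F)_z dA,

where D is the disk x^2 + y^2 ≤ 4.

Compute the curl of F = (-3y^3, 3x y^2 + 3x, 0):
    (∇ × F)_x = ∂F_z/∂y - ∂F_y/∂z = 0,
    (∇ × F)_y = ∂F_x/∂z - ∂F_z/∂x = 0,
    (∇ × F)_z = ∂F_y/∂x - ∂F_x/∂y = 12y^2 + 3.

On z = 2, (curl F)_z = 12y^2 + 3.

Convert to polar (x = r cos θ, y = r sin θ, dA = r dr dθ); the integrand becomes 12r^2sin(θ)^2 + 3, so

    ∬_D (curl F)_z dA = ∫_0^{2π} ∫_0^{2} (12r^2sin(θ)^2 + 3) · r dr dθ.

Inner (r from 0 to 2): 48sin(θ)^2 + 6.
Outer (θ from 0 to 2π): 60π.

Therefore ∮_C F · dr = 60π.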